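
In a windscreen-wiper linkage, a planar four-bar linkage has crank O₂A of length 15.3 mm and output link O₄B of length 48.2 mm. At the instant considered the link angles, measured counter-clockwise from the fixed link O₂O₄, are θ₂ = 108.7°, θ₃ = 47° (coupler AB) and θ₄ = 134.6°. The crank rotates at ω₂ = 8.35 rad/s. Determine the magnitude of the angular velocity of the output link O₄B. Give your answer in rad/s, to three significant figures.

2.34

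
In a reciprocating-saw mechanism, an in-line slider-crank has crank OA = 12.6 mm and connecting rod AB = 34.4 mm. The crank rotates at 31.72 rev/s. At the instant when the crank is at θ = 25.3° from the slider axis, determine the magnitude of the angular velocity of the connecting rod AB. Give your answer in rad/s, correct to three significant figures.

ω = 199.3 rad/s (converted from 31.72 rev/s).
The rod makes angle φ with the slider axis where L sinφ = r sinθ; differentiating, L cosφ·φ̇ = r ω cosθ.
L cosφ = √(L² − r² sin²θ) = 0.033976 m.
|ω_rod| = r ω |cosθ| / √(L² − r² sin²θ) = 0.0126·199.3·0.90408/0.033976 = 66.822 rad/s.

66.8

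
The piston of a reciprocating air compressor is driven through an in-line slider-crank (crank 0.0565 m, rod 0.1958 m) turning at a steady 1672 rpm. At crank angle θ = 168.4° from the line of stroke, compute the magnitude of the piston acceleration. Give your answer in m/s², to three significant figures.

1230

ω = 2π·1672/60 = 175.1 rad/s
x(θ) = r cosθ + √(L² − r² sin²θ); with ω constant, a = ω²·d²x/dθ².
d²x/dθ² = −r cosθ − r²(cos2θ)/√u − r⁴ sin²2θ/(4u^{3/2}),  u = L² − r² sin²θ = 0.0382086 m².
Substituting r = 0.0565 m, L = 0.1958 m, θ = 168.4°: d²x/dθ² = +0.040283 m.
a = ω²·d²x/dθ² = (175.1)²·(+0.040283) = +1234.9 m/s²;  |a| = 1234.9 m/s².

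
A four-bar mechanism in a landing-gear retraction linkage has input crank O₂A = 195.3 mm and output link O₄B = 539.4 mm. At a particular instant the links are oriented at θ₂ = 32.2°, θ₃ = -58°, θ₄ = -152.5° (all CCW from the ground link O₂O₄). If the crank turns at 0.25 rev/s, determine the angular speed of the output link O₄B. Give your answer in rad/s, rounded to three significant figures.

0.570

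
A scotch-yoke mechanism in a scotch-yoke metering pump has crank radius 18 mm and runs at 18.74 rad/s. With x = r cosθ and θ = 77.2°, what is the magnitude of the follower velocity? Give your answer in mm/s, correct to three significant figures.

329

ω = 18.74 rad/s
x = r cosθ ⇒ ẋ = −rω sinθ.
|v| = rω|sinθ| = 0.018·18.74·|sin 77.2°| = 0.32894 m/s = 328.94 mm/s.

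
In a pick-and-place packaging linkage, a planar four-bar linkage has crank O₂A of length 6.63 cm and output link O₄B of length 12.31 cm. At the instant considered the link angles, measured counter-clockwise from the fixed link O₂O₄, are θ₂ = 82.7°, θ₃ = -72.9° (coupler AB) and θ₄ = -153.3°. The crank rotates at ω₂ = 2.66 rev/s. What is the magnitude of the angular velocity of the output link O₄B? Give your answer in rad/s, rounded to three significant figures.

ω₂ = 16.71 rad/s (from 2.66 rev/s).
Differentiating the loop-closure r₂e^{iθ₂}+r₃e^{iθ₃}=r₁+r₄e^{iθ₄} gives r₂ω₂e^{iθ₂}+r₃ω₃e^{iθ₃}=r₄ω₄e^{iθ₄}.
Eliminating the other unknown: ω₄ = r₂ω₂ sin(θ₂−θ₃) / [r₄ sin(θ₄−θ₃)].
Numerator sine = +0.41310; denominator sine = -0.98600.
Result = 0.0663·16.71·(+0.41310) / (0.1231·(-0.98600)) = -3.7714 rad/s; magnitude 3.7714 rad/s.

3.77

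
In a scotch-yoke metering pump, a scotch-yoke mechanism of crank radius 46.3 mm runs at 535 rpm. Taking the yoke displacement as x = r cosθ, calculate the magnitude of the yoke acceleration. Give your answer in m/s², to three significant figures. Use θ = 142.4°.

ω = 56.03 rad/s (from 535 rpm).
x = r cosθ ⇒ ẍ = −rω² cosθ (ω constant).
|a| = rω²|cosθ| = 0.0463·(56.03)²·|cos 142.4°| = 115.14 m/s².

115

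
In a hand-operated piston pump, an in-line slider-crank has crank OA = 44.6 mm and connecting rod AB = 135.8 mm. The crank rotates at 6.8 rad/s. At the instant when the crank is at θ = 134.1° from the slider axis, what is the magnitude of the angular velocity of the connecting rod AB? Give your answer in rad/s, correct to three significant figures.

1.60

ω = 6.8 rad/s
The rod makes angle φ with the slider axis where L sinφ = r sinθ; differentiating, L cosφ·φ̇ = r ω cosθ.
L cosφ = √(L² − r² sin²θ) = 0.13197 m.
|ω_rod| = r ω |cosθ| / √(L² − r² sin²θ) = 0.0446·6.8·0.69591/0.13197 = 1.5993 rad/s.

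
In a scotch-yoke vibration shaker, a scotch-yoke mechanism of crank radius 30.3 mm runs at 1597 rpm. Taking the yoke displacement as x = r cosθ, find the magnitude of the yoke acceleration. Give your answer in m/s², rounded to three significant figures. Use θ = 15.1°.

818

ω = 167.2 rad/s (from 1597 rpm).
x = r cosθ ⇒ ẍ = −rω² cosθ (ω constant).
|a| = rω²|cosθ| = 0.0303·(167.2)²·|cos 15.1°| = 818.18 m/s².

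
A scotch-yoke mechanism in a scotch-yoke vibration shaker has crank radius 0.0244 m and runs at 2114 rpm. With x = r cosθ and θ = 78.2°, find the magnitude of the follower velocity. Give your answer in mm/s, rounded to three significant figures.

ω = 221.4 rad/s (from 2114 rpm).
x = r cosθ ⇒ ẋ = −rω sinθ.
|v| = rω|sinθ| = 0.0244·221.4·|sin 78.2°| = 5.2875 m/s = 5287.5 mm/s.

5290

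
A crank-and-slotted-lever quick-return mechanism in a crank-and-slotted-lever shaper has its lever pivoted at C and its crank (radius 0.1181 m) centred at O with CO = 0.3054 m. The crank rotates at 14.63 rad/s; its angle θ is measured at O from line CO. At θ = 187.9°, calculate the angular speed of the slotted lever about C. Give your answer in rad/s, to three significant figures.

8.91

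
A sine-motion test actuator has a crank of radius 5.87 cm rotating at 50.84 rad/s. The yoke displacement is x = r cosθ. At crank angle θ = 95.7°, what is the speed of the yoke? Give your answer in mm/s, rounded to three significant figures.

2970

ω = 50.84 rad/s
x = r cosθ ⇒ ẋ = −rω sinθ.
|v| = rω|sinθ| = 0.0587·50.84·|sin 95.7°| = 2.9696 m/s = 2969.6 mm/s.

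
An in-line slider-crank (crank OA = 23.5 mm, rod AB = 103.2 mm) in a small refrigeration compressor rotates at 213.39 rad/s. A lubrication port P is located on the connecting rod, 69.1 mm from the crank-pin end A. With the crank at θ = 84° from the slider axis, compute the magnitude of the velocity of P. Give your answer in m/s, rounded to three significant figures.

ω = 213.4 rad/s.  Crank-pin speed |V_A| = rω = 5.0147 m/s, perpendicular to OA.
Rod angle: sinφ = −(r/L) sinθ ⇒ φ = -13.089°; ω_rod = −rω cosθ/√(L²−r²sin²θ) = -5.2147 rad/s.
V_P = V_A + ω_rod × AP, with AP = 0.0691 m along the rod.
Components: V_Px = −rω sinθ − a·ω_rod·sinφ = -5.0688 m/s;  V_Py = rω cosθ + a·ω_rod·cosφ = +0.1732 m/s.
|V_P| = √(V_Px² + V_Py²) = 5.0718 m/s.

5.07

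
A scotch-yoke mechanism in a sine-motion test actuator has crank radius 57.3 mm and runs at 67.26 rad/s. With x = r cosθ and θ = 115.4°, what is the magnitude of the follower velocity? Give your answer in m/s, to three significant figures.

3.48

ω = 67.26 rad/s
x = r cosθ ⇒ ẋ = −rω sinθ.
|v| = rω|sinθ| = 0.0573·67.26·|sin 115.4°| = 3.4815 m/s.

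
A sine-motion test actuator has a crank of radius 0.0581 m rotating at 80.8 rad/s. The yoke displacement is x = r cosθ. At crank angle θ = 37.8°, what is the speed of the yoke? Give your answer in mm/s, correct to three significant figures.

ω = 80.8 rad/s
x = r cosθ ⇒ ẋ = −rω sinθ.
|v| = rω|sinθ| = 0.0581·80.8·|sin 37.8°| = 2.8773 m/s = 2877.3 mm/s.

2880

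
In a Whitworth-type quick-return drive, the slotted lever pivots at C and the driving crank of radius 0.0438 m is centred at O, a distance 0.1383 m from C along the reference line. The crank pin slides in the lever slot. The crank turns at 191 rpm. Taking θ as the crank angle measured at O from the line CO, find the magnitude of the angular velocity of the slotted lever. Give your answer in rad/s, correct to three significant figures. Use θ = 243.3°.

1.03

ω = 20 rad/s (from 191 rpm).
Crank pin A relative to C: A = (d + r cosθ, r sinθ); lever angle φ = atan2(r sinθ, d + r cosθ).
Differentiating tanφ: φ̇ = rω(d cosθ + r)/(d² + r² + 2dr cosθ).
d² + r² + 2dr cosθ = |CA|² = 0.0156018 m²;  d cosθ + r = -0.018341 m.
|ω_lever| = |0.0438·20·-0.018341| / 0.0156018 = 1.0299 rad/s.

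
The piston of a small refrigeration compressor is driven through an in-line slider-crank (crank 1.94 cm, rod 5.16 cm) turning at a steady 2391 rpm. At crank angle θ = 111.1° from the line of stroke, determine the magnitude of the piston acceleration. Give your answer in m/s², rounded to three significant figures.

ω = 2π·2391/60 = 250.4 rad/s
x(θ) = r cosθ + √(L² − r² sin²θ); with ω constant, a = ω²·d²x/dθ².
d²x/dθ² = −r cosθ − r²(cos2θ)/√u − r⁴ sin²2θ/(4u^{3/2}),  u = L² − r² sin²θ = 0.00233498 m².
Substituting r = 0.0194 m, L = 0.0516 m, θ = 111.1°: d²x/dθ² = +0.012612 m.
a = ω²·d²x/dθ² = (250.4)²·(+0.012612) = +790.69 m/s²;  |a| = 790.69 m/s².

791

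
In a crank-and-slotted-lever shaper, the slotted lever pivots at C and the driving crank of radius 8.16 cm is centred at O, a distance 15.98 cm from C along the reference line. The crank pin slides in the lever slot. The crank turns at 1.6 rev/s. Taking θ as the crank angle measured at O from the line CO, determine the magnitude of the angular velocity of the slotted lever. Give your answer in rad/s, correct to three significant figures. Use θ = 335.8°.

ω = 10.05 rad/s (from 1.6 rev/s).
Crank pin A relative to C: A = (d + r cosθ, r sinθ); lever angle φ = atan2(r sinθ, d + r cosθ).
Differentiating tanφ: φ̇ = rω(d cosθ + r)/(d² + r² + 2dr cosθ).
d² + r² + 2dr cosθ = |CA|² = 0.0559821 m²;  d cosθ + r = +0.22736 m.
|ω_lever| = |0.0816·10.05·+0.22736| / 0.0559821 = 3.3316 rad/s.

3.33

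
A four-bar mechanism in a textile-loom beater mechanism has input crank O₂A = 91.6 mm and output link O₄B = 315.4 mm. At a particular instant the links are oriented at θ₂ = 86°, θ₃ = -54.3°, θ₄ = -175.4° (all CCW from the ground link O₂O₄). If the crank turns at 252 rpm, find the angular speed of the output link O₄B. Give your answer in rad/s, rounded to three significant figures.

5.72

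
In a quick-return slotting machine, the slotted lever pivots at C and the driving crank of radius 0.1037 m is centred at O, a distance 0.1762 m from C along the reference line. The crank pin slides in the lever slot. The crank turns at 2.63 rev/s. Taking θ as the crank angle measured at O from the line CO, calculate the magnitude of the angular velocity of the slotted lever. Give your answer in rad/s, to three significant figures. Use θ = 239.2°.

1.00

ω = 16.52 rad/s (from 2.63 rev/s).
Crank pin A relative to C: A = (d + r cosθ, r sinθ); lever angle φ = atan2(r sinθ, d + r cosθ).
Differentiating tanφ: φ̇ = rω(d cosθ + r)/(d² + r² + 2dr cosθ).
d² + r² + 2dr cosθ = |CA|² = 0.0230881 m²;  d cosθ + r = +0.013478 m.
|ω_lever| = |0.1037·16.52·+0.013478| / 0.0230881 = 1.0004 rad/s.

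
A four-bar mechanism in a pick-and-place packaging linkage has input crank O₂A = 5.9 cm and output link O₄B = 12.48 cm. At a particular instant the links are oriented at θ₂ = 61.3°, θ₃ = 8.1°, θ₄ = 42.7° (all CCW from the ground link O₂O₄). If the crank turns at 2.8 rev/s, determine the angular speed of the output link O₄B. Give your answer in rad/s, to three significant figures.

11.7

ω₂ = 17.59 rad/s (from 2.8 rev/s).
Differentiating the loop-closure r₂e^{iθ₂}+r₃e^{iθ₃}=r₁+r₄e^{iθ₄} gives r₂ω₂e^{iθ₂}+r₃ω₃e^{iθ₃}=r₄ω₄e^{iθ₄}.
Eliminating the other unknown: ω₄ = r₂ω₂ sin(θ₂−θ₃) / [r₄ sin(θ₄−θ₃)].
Numerator sine = +0.80073; denominator sine = +0.56784.
Result = 0.059·17.59·(+0.80073) / (0.1248·(+0.56784)) = +11.728 rad/s; magnitude 11.728 rad/s.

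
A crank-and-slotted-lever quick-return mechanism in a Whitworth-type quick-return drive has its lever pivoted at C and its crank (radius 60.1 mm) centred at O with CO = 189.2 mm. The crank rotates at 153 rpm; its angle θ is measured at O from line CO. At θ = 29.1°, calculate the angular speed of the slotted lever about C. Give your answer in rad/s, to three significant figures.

3.66

ω = 16.02 rad/s (from 153 rpm).
Crank pin A relative to C: A = (d + r cosθ, r sinθ); lever angle φ = atan2(r sinθ, d + r cosθ).
Differentiating tanφ: φ̇ = rω(d cosθ + r)/(d² + r² + 2dr cosθ).
d² + r² + 2dr cosθ = |CA|² = 0.0592798 m²;  d cosθ + r = +0.22542 m.
|ω_lever| = |0.0601·16.02·+0.22542| / 0.0592798 = 3.6616 rad/s.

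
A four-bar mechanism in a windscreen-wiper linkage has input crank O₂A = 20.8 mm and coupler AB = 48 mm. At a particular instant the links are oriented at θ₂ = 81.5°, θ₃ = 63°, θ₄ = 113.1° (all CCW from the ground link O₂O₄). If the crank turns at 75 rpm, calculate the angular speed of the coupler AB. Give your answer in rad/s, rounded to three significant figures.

ω₂ = 7.854 rad/s (from 75 rpm).
Differentiating the loop-closure r₂e^{iθ₂}+r₃e^{iθ₃}=r₁+r₄e^{iθ₄} gives r₂ω₂e^{iθ₂}+r₃ω₃e^{iθ₃}=r₄ω₄e^{iθ₄}.
Eliminating the other unknown: ω₃ = r₂ω₂ sin(θ₄−θ₂) / [r₃ sin(θ₃−θ₄)].
Numerator sine = +0.52399; denominator sine = -0.76717.
Result = 0.0208·7.854·(+0.52399) / (0.048·(-0.76717)) = -2.3246 rad/s; magnitude 2.3246 rad/s.

2.32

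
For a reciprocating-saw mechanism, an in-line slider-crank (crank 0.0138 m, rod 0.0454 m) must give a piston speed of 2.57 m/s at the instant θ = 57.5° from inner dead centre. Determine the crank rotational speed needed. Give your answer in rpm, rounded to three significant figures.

1800

For an in-line slider-crank, |v_piston| = rω|sinθ|·[1 + r cosθ/√(L² − r² sin²θ)].
With r = 0.0138 m, L = 0.0454 m, θ = 57.5°: the bracketed kinematic factor |dx/dθ| = 0.013605 m.
ω = v/|dx/dθ| = 2.57/0.013605 = 188.9 rad/s.
N = 60ω/(2π) = 1803.8 rpm.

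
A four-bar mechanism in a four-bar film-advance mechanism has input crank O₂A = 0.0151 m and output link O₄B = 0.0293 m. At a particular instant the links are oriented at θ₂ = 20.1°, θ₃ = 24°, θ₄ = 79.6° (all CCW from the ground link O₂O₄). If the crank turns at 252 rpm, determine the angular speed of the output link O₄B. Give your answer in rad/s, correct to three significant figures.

1.12

ω₂ = 26.39 rad/s (from 252 rpm).
Differentiating the loop-closure r₂e^{iθ₂}+r₃e^{iθ₃}=r₁+r₄e^{iθ₄} gives r₂ω₂e^{iθ₂}+r₃ω₃e^{iθ₃}=r₄ω₄e^{iθ₄}.
Eliminating the other unknown: ω₄ = r₂ω₂ sin(θ₂−θ₃) / [r₄ sin(θ₄−θ₃)].
Numerator sine = -0.06802; denominator sine = +0.82511.
Result = 0.0151·26.39·(-0.06802) / (0.0293·(+0.82511)) = -1.1211 rad/s; magnitude 1.1211 rad/s.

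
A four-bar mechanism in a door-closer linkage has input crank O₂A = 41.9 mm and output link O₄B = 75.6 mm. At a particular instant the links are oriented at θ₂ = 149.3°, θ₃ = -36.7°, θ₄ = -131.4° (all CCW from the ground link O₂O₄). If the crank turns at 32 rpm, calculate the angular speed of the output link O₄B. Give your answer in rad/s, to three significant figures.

0.195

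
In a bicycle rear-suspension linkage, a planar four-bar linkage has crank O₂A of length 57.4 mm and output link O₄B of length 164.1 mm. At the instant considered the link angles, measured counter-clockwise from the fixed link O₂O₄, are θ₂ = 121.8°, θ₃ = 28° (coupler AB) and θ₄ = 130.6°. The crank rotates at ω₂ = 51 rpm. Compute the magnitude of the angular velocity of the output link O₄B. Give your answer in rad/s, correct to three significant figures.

ω₂ = 5.341 rad/s (from 51 rpm).
Differentiating the loop-closure r₂e^{iθ₂}+r₃e^{iθ₃}=r₁+r₄e^{iθ₄} gives r₂ω₂e^{iθ₂}+r₃ω₃e^{iθ₃}=r₄ω₄e^{iθ₄}.
Eliminating the other unknown: ω₄ = r₂ω₂ sin(θ₂−θ₃) / [r₄ sin(θ₄−θ₃)].
Numerator sine = +0.99780; denominator sine = +0.97592.
Result = 0.0574·5.341·(+0.99780) / (0.1641·(+0.97592)) = +1.91 rad/s; magnitude 1.91 rad/s.

1.91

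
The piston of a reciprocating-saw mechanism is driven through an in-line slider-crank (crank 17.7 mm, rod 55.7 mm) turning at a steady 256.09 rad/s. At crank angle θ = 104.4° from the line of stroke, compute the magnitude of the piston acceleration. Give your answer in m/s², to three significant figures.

ω = 256.1 rad/s
x(θ) = r cosθ + √(L² − r² sin²θ); with ω constant, a = ω²·d²x/dθ².
d²x/dθ² = −r cosθ − r²(cos2θ)/√u − r⁴ sin²2θ/(4u^{3/2}),  u = L² − r² sin²θ = 0.00280858 m².
Substituting r = 0.0177 m, L = 0.0557 m, θ = 104.4°: d²x/dθ² = +0.0095439 m.
a = ω²·d²x/dθ² = (256.1)²·(+0.0095439) = +625.91 m/s²;  |a| = 625.91 m/s².

626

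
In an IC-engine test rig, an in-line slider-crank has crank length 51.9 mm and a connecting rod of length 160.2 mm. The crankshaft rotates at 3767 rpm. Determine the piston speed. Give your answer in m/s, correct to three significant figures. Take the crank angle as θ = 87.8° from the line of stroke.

ω = 2π·3767/60 = 394.5 rad/s
For an in-line slider-crank, x = r cosθ + √(L² − r² sin²θ), so v = −rω sinθ·[1 + r cosθ/√(L² − r² sin²θ)].
With r = 0.0519 m, L = 0.1602 m, θ = 87.8°: √(L² − r² sin²θ) = 0.15157 m.
v = −0.0519·394.5·0.99926·[1 + 0.0519·0.03839/0.15157] = -20.727 m/s.
|v| = 20.727 m/s.

20.7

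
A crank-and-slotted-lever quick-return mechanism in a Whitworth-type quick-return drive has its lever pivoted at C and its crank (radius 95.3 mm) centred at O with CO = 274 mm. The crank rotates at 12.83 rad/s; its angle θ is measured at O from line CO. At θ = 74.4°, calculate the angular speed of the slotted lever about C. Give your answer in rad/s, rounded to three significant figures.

ω = 12.83 rad/s
Crank pin A relative to C: A = (d + r cosθ, r sinθ); lever angle φ = atan2(r sinθ, d + r cosθ).
Differentiating tanφ: φ̇ = rω(d cosθ + r)/(d² + r² + 2dr cosθ).
d² + r² + 2dr cosθ = |CA|² = 0.0982023 m²;  d cosθ + r = +0.16898 m.
|ω_lever| = |0.0953·12.83·+0.16898| / 0.0982023 = 2.104 rad/s.

2.10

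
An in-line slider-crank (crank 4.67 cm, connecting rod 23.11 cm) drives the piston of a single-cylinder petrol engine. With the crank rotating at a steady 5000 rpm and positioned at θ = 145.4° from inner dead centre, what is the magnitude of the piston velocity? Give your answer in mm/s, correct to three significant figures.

ω = 2π·5000/60 = 523.6 rad/s
For an in-line slider-crank, x = r cosθ + √(L² − r² sin²θ), so v = −rω sinθ·[1 + r cosθ/√(L² − r² sin²θ)].
With r = 0.0467 m, L = 0.2311 m, θ = 145.4°: √(L² − r² sin²θ) = 0.22957 m.
v = −0.0467·523.6·0.56784·[1 + 0.0467·-0.82314/0.22957] = -11.56 m/s.
|v| = 11.56 m/s = 11560 mm/s.

11600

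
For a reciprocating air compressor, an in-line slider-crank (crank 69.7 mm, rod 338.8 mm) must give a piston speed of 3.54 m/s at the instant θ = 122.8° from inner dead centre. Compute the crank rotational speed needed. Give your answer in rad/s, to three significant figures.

For an in-line slider-crank, |v_piston| = rω|sinθ|·[1 + r cosθ/√(L² − r² sin²θ)].
With r = 0.0697 m, L = 0.3388 m, θ = 122.8°: the bracketed kinematic factor |dx/dθ| = 0.051958 m.
ω = v/|dx/dθ| = 3.54/0.051958 = 68.131 rad/s.

68.1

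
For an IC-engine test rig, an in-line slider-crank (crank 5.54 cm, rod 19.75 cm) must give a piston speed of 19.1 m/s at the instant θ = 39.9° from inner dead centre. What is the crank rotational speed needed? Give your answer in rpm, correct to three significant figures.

4210

For an in-line slider-crank, |v_piston| = rω|sinθ|·[1 + r cosθ/√(L² − r² sin²θ)].
With r = 0.0554 m, L = 0.1975 m, θ = 39.9°: the bracketed kinematic factor |dx/dθ| = 0.04331 m.
ω = v/|dx/dθ| = 19.1/0.04331 = 441 rad/s.
N = 60ω/(2π) = 4211.3 rpm.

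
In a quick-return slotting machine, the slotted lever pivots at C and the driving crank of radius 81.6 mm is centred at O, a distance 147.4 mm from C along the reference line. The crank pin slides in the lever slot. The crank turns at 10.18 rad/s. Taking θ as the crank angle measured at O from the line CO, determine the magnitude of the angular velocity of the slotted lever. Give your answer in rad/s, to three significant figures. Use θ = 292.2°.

3.04

ω = 10.18 rad/s
Crank pin A relative to C: A = (d + r cosθ, r sinθ); lever angle φ = atan2(r sinθ, d + r cosθ).
Differentiating tanφ: φ̇ = rω(d cosθ + r)/(d² + r² + 2dr cosθ).
d² + r² + 2dr cosθ = |CA|² = 0.0374745 m²;  d cosθ + r = +0.13729 m.
|ω_lever| = |0.0816·10.18·+0.13729| / 0.0374745 = 3.0434 rad/s.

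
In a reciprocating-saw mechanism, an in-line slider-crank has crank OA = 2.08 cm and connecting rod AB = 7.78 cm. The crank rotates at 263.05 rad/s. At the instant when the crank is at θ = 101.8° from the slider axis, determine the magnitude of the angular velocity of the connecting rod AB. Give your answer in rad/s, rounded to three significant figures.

14.9

ω = 263.1 rad/s
The rod makes angle φ with the slider axis where L sinφ = r sinθ; differentiating, L cosφ·φ̇ = r ω cosθ.
L cosφ = √(L² − r² sin²θ) = 0.075089 m.
|ω_rod| = r ω |cosθ| / √(L² − r² sin²θ) = 0.0208·263.1·0.20450/0.075089 = 14.901 rad/s.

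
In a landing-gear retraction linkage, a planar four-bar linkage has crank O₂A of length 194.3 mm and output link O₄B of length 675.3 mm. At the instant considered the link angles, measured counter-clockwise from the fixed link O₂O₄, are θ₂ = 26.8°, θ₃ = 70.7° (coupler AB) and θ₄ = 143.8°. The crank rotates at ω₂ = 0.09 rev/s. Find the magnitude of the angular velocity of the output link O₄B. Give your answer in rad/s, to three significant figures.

0.118

ω₂ = 0.5655 rad/s (from 0.09 rev/s).
Differentiating the loop-closure r₂e^{iθ₂}+r₃e^{iθ₃}=r₁+r₄e^{iθ₄} gives r₂ω₂e^{iθ₂}+r₃ω₃e^{iθ₃}=r₄ω₄e^{iθ₄}.
Eliminating the other unknown: ω₄ = r₂ω₂ sin(θ₂−θ₃) / [r₄ sin(θ₄−θ₃)].
Numerator sine = -0.69340; denominator sine = +0.95681.
Result = 0.1943·0.5655·(-0.69340) / (0.6753·(+0.95681)) = -0.11791 rad/s; magnitude 0.11791 rad/s.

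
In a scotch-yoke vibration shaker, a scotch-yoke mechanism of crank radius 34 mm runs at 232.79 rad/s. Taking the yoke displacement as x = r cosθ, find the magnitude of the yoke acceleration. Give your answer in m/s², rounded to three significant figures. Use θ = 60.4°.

910

ω = 232.8 rad/s
x = r cosθ ⇒ ẍ = −rω² cosθ (ω constant).
|a| = rω²|cosθ| = 0.034·(232.8)²·|cos 60.4°| = 910.09 m/s².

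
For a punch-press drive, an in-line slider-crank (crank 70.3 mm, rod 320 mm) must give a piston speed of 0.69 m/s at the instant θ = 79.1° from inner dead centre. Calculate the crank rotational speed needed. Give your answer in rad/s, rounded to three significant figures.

For an in-line slider-crank, |v_piston| = rω|sinθ|·[1 + r cosθ/√(L² − r² sin²θ)].
With r = 0.0703 m, L = 0.32 m, θ = 79.1°: the bracketed kinematic factor |dx/dθ| = 0.071969 m.
ω = v/|dx/dθ| = 0.69/0.071969 = 9.5875 rad/s.

9.59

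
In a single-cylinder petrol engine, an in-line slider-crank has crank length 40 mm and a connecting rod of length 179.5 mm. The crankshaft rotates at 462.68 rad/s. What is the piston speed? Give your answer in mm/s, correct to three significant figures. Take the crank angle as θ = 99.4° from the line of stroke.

ω = 462.7 rad/s
For an in-line slider-crank, x = r cosθ + √(L² − r² sin²θ), so v = −rω sinθ·[1 + r cosθ/√(L² − r² sin²θ)].
With r = 0.04 m, L = 0.1795 m, θ = 99.4°: √(L² − r² sin²θ) = 0.17511 m.
v = −0.04·462.7·0.98657·[1 + 0.04·-0.16333/0.17511] = -17.577 m/s.
|v| = 17.577 m/s = 17577 mm/s.

17600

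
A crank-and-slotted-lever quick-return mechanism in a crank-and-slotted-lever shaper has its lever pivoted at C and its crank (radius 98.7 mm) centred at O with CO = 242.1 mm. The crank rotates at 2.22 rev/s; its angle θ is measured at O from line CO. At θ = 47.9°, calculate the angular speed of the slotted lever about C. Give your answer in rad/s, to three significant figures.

ω = 13.95 rad/s (from 2.22 rev/s).
Crank pin A relative to C: A = (d + r cosθ, r sinθ); lever angle φ = atan2(r sinθ, d + r cosθ).
Differentiating tanφ: φ̇ = rω(d cosθ + r)/(d² + r² + 2dr cosθ).
d² + r² + 2dr cosθ = |CA|² = 0.100394 m²;  d cosθ + r = +0.26101 m.
|ω_lever| = |0.0987·13.95·+0.26101| / 0.100394 = 3.5793 rad/s.

3.58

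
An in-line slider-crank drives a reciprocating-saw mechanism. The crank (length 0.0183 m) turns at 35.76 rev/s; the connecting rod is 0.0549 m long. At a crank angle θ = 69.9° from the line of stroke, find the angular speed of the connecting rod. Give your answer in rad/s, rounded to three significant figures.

27.1

ω = 224.7 rad/s (converted from 35.76 rev/s).
The rod makes angle φ with the slider axis where L sinφ = r sinθ; differentiating, L cosφ·φ̇ = r ω cosθ.
L cosφ = √(L² − r² sin²θ) = 0.052141 m.
|ω_rod| = r ω |cosθ| / √(L² − r² sin²θ) = 0.0183·224.7·0.34366/0.052141 = 27.101 rad/s.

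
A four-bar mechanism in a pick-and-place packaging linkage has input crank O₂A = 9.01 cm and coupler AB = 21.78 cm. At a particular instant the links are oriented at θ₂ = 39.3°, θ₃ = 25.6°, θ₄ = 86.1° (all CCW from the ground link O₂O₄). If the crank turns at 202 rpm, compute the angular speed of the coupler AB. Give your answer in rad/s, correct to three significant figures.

ω₂ = 21.15 rad/s (from 202 rpm).
Differentiating the loop-closure r₂e^{iθ₂}+r₃e^{iθ₃}=r₁+r₄e^{iθ₄} gives r₂ω₂e^{iθ₂}+r₃ω₃e^{iθ₃}=r₄ω₄e^{iθ₄}.
Eliminating the other unknown: ω₃ = r₂ω₂ sin(θ₄−θ₂) / [r₃ sin(θ₃−θ₄)].
Numerator sine = +0.72897; denominator sine = -0.87036.
Result = 0.0901·21.15·(+0.72897) / (0.2178·(-0.87036)) = -7.3292 rad/s; magnitude 7.3292 rad/s.

7.33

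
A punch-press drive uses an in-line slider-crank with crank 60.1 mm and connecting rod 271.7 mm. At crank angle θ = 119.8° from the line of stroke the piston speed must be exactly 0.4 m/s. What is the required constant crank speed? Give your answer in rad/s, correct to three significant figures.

For an in-line slider-crank, |v_piston| = rω|sinθ|·[1 + r cosθ/√(L² − r² sin²θ)].
With r = 0.0601 m, L = 0.2717 m, θ = 119.8°: the bracketed kinematic factor |dx/dθ| = 0.046311 m.
ω = v/|dx/dθ| = 0.4/0.046311 = 8.6373 rad/s.

8.64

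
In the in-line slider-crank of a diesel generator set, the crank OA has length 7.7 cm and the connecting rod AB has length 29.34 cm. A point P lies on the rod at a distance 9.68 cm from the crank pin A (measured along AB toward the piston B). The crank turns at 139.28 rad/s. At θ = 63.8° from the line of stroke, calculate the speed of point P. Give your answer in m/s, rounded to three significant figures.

10.5

ω = 139.3 rad/s.  Crank-pin speed |V_A| = rω = 10.725 m/s, perpendicular to OA.
Rod angle: sinφ = −(r/L) sinθ ⇒ φ = -13.620°; ω_rod = −rω cosθ/√(L²−r²sin²θ) = -16.605 rad/s.
V_P = V_A + ω_rod × AP, with AP = 0.0968 m along the rod.
Components: V_Px = −rω sinθ − a·ω_rod·sinφ = -10.001 m/s;  V_Py = rω cosθ + a·ω_rod·cosφ = +3.1728 m/s.
|V_P| = √(V_Px² + V_Py²) = 10.492 m/s.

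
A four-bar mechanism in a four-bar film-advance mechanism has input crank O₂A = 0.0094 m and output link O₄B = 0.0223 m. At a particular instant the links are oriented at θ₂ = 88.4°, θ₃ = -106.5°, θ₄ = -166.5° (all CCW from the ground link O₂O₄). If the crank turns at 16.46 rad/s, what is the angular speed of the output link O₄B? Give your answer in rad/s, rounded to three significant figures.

2.06

ω₂ = 16.46 rad/s
Differentiating the loop-closure r₂e^{iθ₂}+r₃e^{iθ₃}=r₁+r₄e^{iθ₄} gives r₂ω₂e^{iθ₂}+r₃ω₃e^{iθ₃}=r₄ω₄e^{iθ₄}.
Eliminating the other unknown: ω₄ = r₂ω₂ sin(θ₂−θ₃) / [r₄ sin(θ₄−θ₃)].
Numerator sine = -0.25713; denominator sine = -0.86603.
Result = 0.0094·16.46·(-0.25713) / (0.0223·(-0.86603)) = +2.0601 rad/s; magnitude 2.0601 rad/s.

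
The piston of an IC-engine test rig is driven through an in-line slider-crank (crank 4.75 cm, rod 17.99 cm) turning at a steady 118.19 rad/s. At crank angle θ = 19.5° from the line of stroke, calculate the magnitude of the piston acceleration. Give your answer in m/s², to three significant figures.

763

ω = 118.2 rad/s
x(θ) = r cosθ + √(L² − r² sin²θ); with ω constant, a = ω²·d²x/dθ².
d²x/dθ² = −r cosθ − r²(cos2θ)/√u − r⁴ sin²2θ/(4u^{3/2}),  u = L² − r² sin²θ = 0.0321126 m².
Substituting r = 0.0475 m, L = 0.1799 m, θ = 19.5°: d²x/dθ² = -0.054648 m.
a = ω²·d²x/dθ² = (118.2)²·(-0.054648) = -763.37 m/s²;  |a| = 763.37 m/s².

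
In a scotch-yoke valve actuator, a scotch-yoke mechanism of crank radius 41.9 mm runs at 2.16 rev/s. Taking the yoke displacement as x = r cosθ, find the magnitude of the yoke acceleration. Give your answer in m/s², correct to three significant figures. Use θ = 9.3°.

ω = 13.57 rad/s (from 2.16 rev/s).
x = r cosθ ⇒ ẍ = −rω² cosθ (ω constant).
|a| = rω²|cosθ| = 0.0419·(13.57)²·|cos 9.3°| = 7.6161 m/s².

7.62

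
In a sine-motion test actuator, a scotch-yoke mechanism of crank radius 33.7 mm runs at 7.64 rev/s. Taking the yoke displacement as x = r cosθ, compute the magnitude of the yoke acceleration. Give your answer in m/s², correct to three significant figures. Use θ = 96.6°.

8.93

ω = 48 rad/s (from 7.64 rev/s).
x = r cosθ ⇒ ẍ = −rω² cosθ (ω constant).
|a| = rω²|cosθ| = 0.0337·(48)²·|cos 96.6°| = 8.9256 m/s².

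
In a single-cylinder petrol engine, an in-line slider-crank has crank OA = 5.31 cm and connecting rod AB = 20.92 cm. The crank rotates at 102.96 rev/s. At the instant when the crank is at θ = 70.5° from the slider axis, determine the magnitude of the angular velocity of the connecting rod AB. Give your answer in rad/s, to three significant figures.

56.5

ω = 646.9 rad/s (converted from 102.96 rev/s).
The rod makes angle φ with the slider axis where L sinφ = r sinθ; differentiating, L cosφ·φ̇ = r ω cosθ.
L cosφ = √(L² − r² sin²θ) = 0.20312 m.
|ω_rod| = r ω |cosθ| / √(L² − r² sin²θ) = 0.0531·646.9·0.33381/0.20312 = 56.452 rad/s.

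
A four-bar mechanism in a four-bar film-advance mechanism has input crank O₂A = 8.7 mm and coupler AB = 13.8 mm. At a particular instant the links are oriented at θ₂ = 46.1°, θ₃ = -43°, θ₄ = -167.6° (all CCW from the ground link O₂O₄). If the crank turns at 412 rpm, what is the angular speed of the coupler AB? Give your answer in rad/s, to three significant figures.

ω₂ = 43.14 rad/s (from 412 rpm).
Differentiating the loop-closure r₂e^{iθ₂}+r₃e^{iθ₃}=r₁+r₄e^{iθ₄} gives r₂ω₂e^{iθ₂}+r₃ω₃e^{iθ₃}=r₄ω₄e^{iθ₄}.
Eliminating the other unknown: ω₃ = r₂ω₂ sin(θ₄−θ₂) / [r₃ sin(θ₃−θ₄)].
Numerator sine = +0.55484; denominator sine = +0.82314.
Result = 0.0087·43.14·(+0.55484) / (0.0138·(+0.82314)) = +18.334 rad/s; magnitude 18.334 rad/s.

18.3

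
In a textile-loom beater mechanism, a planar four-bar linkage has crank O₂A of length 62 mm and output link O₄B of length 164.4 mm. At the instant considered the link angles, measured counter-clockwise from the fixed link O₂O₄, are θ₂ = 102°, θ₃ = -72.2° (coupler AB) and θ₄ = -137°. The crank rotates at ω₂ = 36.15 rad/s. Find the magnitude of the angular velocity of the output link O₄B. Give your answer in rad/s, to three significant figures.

ω₂ = 36.15 rad/s
Differentiating the loop-closure r₂e^{iθ₂}+r₃e^{iθ₃}=r₁+r₄e^{iθ₄} gives r₂ω₂e^{iθ₂}+r₃ω₃e^{iθ₃}=r₄ω₄e^{iθ₄}.
Eliminating the other unknown: ω₄ = r₂ω₂ sin(θ₂−θ₃) / [r₄ sin(θ₄−θ₃)].
Numerator sine = +0.10106; denominator sine = -0.90483.
Result = 0.062·36.15·(+0.10106) / (0.1644·(-0.90483)) = -1.5226 rad/s; magnitude 1.5226 rad/s.

1.52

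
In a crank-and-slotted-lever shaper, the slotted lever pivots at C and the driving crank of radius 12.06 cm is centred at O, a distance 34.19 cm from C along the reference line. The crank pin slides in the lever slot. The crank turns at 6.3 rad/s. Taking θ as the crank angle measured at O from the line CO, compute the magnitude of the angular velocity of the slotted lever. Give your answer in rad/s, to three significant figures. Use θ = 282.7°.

0.994

ω = 6.3 rad/s
Crank pin A relative to C: A = (d + r cosθ, r sinθ); lever angle φ = atan2(r sinθ, d + r cosθ).
Differentiating tanφ: φ̇ = rω(d cosθ + r)/(d² + r² + 2dr cosθ).
d² + r² + 2dr cosθ = |CA|² = 0.14957 m²;  d cosθ + r = +0.19577 m.
|ω_lever| = |0.1206·6.3·+0.19577| / 0.14957 = 0.99444 rad/s.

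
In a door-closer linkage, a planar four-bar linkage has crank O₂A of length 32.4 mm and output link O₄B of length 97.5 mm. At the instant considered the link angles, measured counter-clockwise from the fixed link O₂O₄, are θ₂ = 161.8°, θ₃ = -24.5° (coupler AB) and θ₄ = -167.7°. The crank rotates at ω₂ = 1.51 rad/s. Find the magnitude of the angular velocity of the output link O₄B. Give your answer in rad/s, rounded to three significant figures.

ω₂ = 1.51 rad/s
Differentiating the loop-closure r₂e^{iθ₂}+r₃e^{iθ₃}=r₁+r₄e^{iθ₄} gives r₂ω₂e^{iθ₂}+r₃ω₃e^{iθ₃}=r₄ω₄e^{iθ₄}.
Eliminating the other unknown: ω₄ = r₂ω₂ sin(θ₂−θ₃) / [r₄ sin(θ₄−θ₃)].
Numerator sine = -0.10973; denominator sine = -0.59902.
Result = 0.0324·1.51·(-0.10973) / (0.0975·(-0.59902)) = +0.091921 rad/s; magnitude 0.091921 rad/s.

0.0919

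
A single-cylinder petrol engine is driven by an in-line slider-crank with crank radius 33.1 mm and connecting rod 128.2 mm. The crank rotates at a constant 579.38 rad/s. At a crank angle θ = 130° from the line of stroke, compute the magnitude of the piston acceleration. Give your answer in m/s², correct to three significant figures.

ω = 579.4 rad/s
x(θ) = r cosθ + √(L² − r² sin²θ); with ω constant, a = ω²·d²x/dθ².
d²x/dθ² = −r cosθ − r²(cos2θ)/√u − r⁴ sin²2θ/(4u^{3/2}),  u = L² − r² sin²θ = 0.0157923 m².
Substituting r = 0.0331 m, L = 0.1282 m, θ = 130°: d²x/dθ² = +0.022644 m.
a = ω²·d²x/dθ² = (579.4)²·(+0.022644) = +7601 m/s²;  |a| = 7601 m/s².

7600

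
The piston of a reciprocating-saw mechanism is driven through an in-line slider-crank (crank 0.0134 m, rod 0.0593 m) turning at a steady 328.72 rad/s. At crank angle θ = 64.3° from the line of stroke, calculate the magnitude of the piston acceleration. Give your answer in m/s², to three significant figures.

422

ω = 328.7 rad/s
x(θ) = r cosθ + √(L² − r² sin²θ); with ω constant, a = ω²·d²x/dθ².
d²x/dθ² = −r cosθ − r²(cos2θ)/√u − r⁴ sin²2θ/(4u^{3/2}),  u = L² − r² sin²θ = 0.0033707 m².
Substituting r = 0.0134 m, L = 0.0593 m, θ = 64.3°: d²x/dθ² = -0.0039067 m.
a = ω²·d²x/dθ² = (328.7)²·(-0.0039067) = -422.14 m/s²;  |a| = 422.14 m/s².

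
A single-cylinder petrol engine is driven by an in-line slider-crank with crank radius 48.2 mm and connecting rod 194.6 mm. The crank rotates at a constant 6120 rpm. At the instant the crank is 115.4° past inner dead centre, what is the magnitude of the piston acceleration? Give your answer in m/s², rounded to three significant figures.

ω = 2π·6120/60 = 640.9 rad/s
x(θ) = r cosθ + √(L² − r² sin²θ); with ω constant, a = ω²·d²x/dθ².
d²x/dθ² = −r cosθ − r²(cos2θ)/√u − r⁴ sin²2θ/(4u^{3/2}),  u = L² − r² sin²θ = 0.0359734 m².
Substituting r = 0.0482 m, L = 0.1946 m, θ = 115.4°: d²x/dθ² = +0.028298 m.
a = ω²·d²x/dθ² = (640.9)²·(+0.028298) = +11623 m/s²;  |a| = 11623 m/s².

11600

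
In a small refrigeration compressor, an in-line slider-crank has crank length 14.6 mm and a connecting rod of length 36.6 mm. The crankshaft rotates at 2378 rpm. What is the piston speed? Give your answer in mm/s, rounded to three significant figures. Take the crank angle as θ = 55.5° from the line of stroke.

ω = 2π·2378/60 = 249 rad/s
For an in-line slider-crank, x = r cosθ + √(L² − r² sin²θ), so v = −rω sinθ·[1 + r cosθ/√(L² − r² sin²θ)].
With r = 0.0146 m, L = 0.0366 m, θ = 55.5°: √(L² − r² sin²θ) = 0.034566 m.
v = −0.0146·249·0.82413·[1 + 0.0146·0.56641/0.034566] = -3.7132 m/s.
|v| = 3.7132 m/s = 3713.2 mm/s.

3710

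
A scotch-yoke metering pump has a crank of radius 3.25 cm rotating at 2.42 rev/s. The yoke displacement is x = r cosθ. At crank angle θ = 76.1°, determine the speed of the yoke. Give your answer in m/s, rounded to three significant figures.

0.480

ω = 15.21 rad/s (from 2.42 rev/s).
x = r cosθ ⇒ ẋ = −rω sinθ.
|v| = rω|sinθ| = 0.0325·15.21·|sin 76.1°| = 0.4797 m/s.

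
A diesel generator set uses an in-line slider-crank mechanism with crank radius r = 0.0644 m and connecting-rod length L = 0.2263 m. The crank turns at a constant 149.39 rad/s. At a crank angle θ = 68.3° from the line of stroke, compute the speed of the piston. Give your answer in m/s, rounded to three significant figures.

ω = 149.4 rad/s
For an in-line slider-crank, x = r cosθ + √(L² − r² sin²θ), so v = −rω sinθ·[1 + r cosθ/√(L² − r² sin²θ)].
With r = 0.0644 m, L = 0.2263 m, θ = 68.3°: √(L² − r² sin²θ) = 0.21825 m.
v = −0.0644·149.4·0.92913·[1 + 0.0644·0.36975/0.21825] = -9.9142 m/s.
|v| = 9.9142 m/s.

9.91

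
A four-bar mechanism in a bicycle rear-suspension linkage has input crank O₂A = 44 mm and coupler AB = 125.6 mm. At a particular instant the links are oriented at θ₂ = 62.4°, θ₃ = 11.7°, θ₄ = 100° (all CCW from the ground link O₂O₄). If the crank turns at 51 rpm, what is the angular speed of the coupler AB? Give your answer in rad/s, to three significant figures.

1.14

ω₂ = 5.341 rad/s (from 51 rpm).
Differentiating the loop-closure r₂e^{iθ₂}+r₃e^{iθ₃}=r₁+r₄e^{iθ₄} gives r₂ω₂e^{iθ₂}+r₃ω₃e^{iθ₃}=r₄ω₄e^{iθ₄}.
Eliminating the other unknown: ω₃ = r₂ω₂ sin(θ₄−θ₂) / [r₃ sin(θ₃−θ₄)].
Numerator sine = +0.61015; denominator sine = -0.99956.
Result = 0.044·5.341·(+0.61015) / (0.1256·(-0.99956)) = -1.1421 rad/s; magnitude 1.1421 rad/s.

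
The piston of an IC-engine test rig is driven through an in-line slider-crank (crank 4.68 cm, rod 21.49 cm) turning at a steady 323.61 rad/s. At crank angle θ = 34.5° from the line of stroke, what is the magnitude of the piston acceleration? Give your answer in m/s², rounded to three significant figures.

ω = 323.6 rad/s
x(θ) = r cosθ + √(L² − r² sin²θ); with ω constant, a = ω²·d²x/dθ².
d²x/dθ² = −r cosθ − r²(cos2θ)/√u − r⁴ sin²2θ/(4u^{3/2}),  u = L² − r² sin²θ = 0.0454793 m².
Substituting r = 0.0468 m, L = 0.2149 m, θ = 34.5°: d²x/dθ² = -0.042357 m.
a = ω²·d²x/dθ² = (323.6)²·(-0.042357) = -4435.8 m/s²;  |a| = 4435.8 m/s².

4440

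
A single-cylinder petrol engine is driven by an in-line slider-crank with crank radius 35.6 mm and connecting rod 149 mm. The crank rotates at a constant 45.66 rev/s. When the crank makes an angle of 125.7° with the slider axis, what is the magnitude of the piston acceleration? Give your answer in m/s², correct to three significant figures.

1930

ω = 2π·45.7 = 286.9 rad/s
x(θ) = r cosθ + √(L² − r² sin²θ); with ω constant, a = ω²·d²x/dθ².
d²x/dθ² = −r cosθ − r²(cos2θ)/√u − r⁴ sin²2θ/(4u^{3/2}),  u = L² − r² sin²θ = 0.0213652 m².
Substituting r = 0.0356 m, L = 0.149 m, θ = 125.7°: d²x/dθ² = +0.023424 m.
a = ω²·d²x/dθ² = (286.9)²·(+0.023424) = +1927.9 m/s²;  |a| = 1927.9 m/s².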